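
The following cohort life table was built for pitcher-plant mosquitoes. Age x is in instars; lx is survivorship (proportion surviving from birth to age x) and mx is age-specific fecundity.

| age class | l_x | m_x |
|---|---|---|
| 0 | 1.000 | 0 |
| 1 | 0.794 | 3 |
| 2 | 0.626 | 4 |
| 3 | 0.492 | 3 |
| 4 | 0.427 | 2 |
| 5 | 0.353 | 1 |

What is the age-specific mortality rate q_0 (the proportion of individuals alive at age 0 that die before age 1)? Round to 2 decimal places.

0.21

q_0 = (l_0 − l_1) / l_0 = (1 − 0.794) / 1
     = 0.206 / 1 = 0.206 → 0.21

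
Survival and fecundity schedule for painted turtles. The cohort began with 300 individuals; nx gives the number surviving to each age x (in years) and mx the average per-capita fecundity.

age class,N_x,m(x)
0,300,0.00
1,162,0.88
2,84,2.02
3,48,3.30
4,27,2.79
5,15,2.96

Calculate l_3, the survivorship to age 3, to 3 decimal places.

0.160

l_3 = n_3/n_0 = 48/300 = 0.16 → 0.160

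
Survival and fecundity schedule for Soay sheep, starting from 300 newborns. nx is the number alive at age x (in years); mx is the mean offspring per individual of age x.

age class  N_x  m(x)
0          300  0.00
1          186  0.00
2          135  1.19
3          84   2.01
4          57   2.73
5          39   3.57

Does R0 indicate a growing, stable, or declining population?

lx = nx/n0 = nx/300: 1, 0.62, 0.45, 0.28, 0.19, 0.13
R0 = Σ lx·mx = 0 + 0 + 0.5355 + 0.5628 + 0.5187 + 0.4641 = 2.0811
R0 > 1, so the population is growing.

growing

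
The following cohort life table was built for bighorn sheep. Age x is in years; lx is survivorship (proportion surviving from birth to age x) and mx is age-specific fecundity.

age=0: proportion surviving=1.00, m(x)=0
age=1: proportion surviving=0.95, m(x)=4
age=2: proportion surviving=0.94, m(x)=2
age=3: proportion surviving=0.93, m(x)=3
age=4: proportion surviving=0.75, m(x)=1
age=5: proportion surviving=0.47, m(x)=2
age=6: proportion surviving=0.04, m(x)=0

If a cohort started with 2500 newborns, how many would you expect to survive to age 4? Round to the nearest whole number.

1875

Expected survivors = N0 · l_4 = 2500 × 0.75 = 1875 → 1875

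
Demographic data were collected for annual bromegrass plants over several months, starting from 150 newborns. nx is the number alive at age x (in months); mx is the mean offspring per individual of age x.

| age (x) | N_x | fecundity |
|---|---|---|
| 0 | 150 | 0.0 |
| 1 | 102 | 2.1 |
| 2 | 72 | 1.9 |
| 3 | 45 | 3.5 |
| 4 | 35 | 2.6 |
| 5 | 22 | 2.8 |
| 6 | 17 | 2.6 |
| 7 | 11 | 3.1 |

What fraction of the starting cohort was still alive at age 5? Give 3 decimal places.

0.147

l_5 = n_5/n_0 = 22/150 = 0.146667… → 0.147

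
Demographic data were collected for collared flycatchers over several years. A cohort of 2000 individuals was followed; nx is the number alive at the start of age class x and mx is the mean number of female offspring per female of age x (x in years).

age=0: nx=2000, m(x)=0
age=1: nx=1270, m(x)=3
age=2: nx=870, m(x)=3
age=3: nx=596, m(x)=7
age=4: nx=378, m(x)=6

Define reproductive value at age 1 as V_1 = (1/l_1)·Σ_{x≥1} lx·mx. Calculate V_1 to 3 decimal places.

10.126

lx = nx/n0 = nx/2000: 1, 0.635, 0.435, 0.298, 0.189
lx·mx for x ≥ 1: 1.905, 1.305, 2.086, 1.134 → sum = 6.43
V_1 = 6.43 / l_1 = 6.43 / 0.635 = 10.125984… → 10.126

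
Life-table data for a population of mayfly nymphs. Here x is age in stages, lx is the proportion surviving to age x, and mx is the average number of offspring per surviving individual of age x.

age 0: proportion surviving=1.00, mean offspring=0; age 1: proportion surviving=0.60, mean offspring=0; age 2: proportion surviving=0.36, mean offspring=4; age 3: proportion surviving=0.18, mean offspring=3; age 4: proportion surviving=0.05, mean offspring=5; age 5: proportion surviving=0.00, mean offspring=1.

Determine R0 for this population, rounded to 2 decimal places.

2.23

lx·mx by age: 0, 0, 1.44, 0.54, 0.25, 0
R0 = Σ lx·mx = 2.23 → 2.23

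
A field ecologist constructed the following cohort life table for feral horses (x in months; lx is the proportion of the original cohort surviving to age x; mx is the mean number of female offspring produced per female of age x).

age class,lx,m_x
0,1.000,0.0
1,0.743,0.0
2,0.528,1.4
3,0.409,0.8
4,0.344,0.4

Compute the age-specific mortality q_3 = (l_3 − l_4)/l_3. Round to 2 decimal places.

q_3 = (l_3 − l_4) / l_3 = (0.409 − 0.344) / 0.409
     = 0.065 / 0.409 = 0.158924… → 0.16

0.16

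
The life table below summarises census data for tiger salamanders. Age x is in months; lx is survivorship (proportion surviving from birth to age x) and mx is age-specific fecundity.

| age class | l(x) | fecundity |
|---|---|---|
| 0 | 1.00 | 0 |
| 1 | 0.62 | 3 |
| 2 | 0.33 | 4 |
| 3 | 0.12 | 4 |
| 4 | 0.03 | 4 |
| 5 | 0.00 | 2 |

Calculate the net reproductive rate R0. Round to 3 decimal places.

lx·mx by age: 0, 1.86, 1.32, 0.48, 0.12, 0
R0 = Σ lx·mx = 3.78 → 3.780

3.780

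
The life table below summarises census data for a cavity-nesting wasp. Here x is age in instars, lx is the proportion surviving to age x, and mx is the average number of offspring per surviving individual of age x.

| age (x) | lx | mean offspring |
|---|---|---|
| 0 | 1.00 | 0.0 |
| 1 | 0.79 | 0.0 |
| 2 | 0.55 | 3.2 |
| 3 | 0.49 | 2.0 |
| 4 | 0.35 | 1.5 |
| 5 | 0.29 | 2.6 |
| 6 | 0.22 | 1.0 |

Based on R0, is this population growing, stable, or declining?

growing

R0 = Σ lx·mx = 0 + 0 + 1.76 + 0.98 + 0.525 + 0.754 + 0.22 = 4.239
R0 > 1, so the population is growing.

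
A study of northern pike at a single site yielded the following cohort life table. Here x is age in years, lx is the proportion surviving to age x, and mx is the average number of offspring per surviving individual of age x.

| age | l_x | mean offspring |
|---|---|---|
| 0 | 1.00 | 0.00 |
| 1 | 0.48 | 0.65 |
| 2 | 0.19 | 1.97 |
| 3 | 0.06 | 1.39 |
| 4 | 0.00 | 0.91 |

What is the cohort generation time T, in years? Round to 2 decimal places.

1.70

lx·mx: 0, 0.312, 0.3743, 0.0834, 0 → R0 = 0.7697
x·lx·mx: 0, 0.312, 0.7486, 0.2502, 0 → Σ = 1.3108
T = 1.3108 / 0.7697 = 1.703001… → 1.70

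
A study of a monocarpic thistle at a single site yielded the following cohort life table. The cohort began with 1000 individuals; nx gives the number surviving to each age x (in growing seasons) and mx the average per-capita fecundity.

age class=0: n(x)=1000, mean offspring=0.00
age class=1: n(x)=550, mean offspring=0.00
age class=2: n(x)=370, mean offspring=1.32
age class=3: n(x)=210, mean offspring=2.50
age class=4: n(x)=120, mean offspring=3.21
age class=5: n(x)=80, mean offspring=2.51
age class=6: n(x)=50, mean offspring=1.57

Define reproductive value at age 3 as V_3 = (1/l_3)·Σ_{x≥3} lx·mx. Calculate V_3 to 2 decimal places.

5.66

lx = nx/n0 = nx/1000: 1, 0.55, 0.37, 0.21, 0.12, 0.08, 0.05
lx·mx for x ≥ 3: 0.525, 0.3852, 0.2008, 0.0785 → sum = 1.1895
V_3 = 1.1895 / l_3 = 1.1895 / 0.21 = 5.664286… → 5.66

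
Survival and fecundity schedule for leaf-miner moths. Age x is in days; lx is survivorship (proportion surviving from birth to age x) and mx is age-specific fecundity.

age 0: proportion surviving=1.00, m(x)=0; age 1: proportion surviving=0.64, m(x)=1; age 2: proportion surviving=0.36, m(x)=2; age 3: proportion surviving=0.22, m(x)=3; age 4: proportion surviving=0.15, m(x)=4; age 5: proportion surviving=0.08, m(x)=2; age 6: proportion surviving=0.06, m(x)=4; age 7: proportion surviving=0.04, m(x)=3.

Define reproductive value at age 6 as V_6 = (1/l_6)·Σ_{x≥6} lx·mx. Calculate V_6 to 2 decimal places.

6.00

lx·mx for x ≥ 6: 0.24, 0.12 → sum = 0.36
V_6 = 0.36 / l_6 = 0.36 / 0.06 = 6 → 6.00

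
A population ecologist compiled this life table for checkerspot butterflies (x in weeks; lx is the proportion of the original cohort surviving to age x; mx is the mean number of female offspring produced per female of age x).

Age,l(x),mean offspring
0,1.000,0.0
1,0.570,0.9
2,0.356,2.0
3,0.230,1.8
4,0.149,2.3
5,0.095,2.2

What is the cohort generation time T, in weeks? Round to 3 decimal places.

2.554

lx·mx: 0, 0.513, 0.712, 0.414, 0.3427, 0.209 → R0 = 2.1907
x·lx·mx: 0, 0.513, 1.424, 1.242, 1.3708, 1.045 → Σ = 5.5948
T = 5.5948 / 2.1907 = 2.553887… → 2.554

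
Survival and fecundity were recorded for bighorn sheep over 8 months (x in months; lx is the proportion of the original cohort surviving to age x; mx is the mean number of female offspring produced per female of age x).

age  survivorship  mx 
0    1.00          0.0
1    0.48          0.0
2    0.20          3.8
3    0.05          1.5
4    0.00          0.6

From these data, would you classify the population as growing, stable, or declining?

R0 = Σ lx·mx = 0 + 0 + 0.76 + 0.075 + 0 = 0.835
R0 < 1, so the population is declining.

declining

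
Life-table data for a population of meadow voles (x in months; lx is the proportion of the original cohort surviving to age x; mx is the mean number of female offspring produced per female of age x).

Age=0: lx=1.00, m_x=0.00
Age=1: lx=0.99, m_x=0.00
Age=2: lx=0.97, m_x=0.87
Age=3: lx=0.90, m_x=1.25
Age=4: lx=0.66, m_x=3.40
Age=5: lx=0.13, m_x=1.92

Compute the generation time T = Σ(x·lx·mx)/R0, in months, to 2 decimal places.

3.43

lx·mx: 0, 0, 0.8439, 1.125, 2.244, 0.2496 → R0 = 4.4625
x·lx·mx: 0, 0, 1.6878, 3.375, 8.976, 1.248 → Σ = 15.2868
T = 15.2868 / 4.4625 = 3.425613… → 3.43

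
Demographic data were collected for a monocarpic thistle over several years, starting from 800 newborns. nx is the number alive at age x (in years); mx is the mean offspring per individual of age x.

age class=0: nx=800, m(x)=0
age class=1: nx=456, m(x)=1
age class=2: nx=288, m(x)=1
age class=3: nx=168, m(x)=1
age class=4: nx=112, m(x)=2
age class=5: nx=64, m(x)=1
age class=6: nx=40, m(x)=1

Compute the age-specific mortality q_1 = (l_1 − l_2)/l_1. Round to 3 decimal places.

0.368

lx = nx/n0 = nx/800: 1, 0.57, 0.36, 0.21, 0.14, 0.08, 0.05
q_1 = (l_1 − l_2) / l_1 = (0.57 − 0.36) / 0.57
     = 0.21 / 0.57 = 0.368421… → 0.368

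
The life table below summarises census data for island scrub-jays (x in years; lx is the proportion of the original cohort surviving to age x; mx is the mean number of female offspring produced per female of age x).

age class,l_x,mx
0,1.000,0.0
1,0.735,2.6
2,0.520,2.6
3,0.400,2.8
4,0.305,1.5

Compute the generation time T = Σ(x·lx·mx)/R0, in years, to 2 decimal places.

2.03

lx·mx: 0, 1.911, 1.352, 1.12, 0.4575 → R0 = 4.8405
x·lx·mx: 0, 1.911, 2.704, 3.36, 1.83 → Σ = 9.805
T = 9.805 / 4.8405 = 2.025617… → 2.03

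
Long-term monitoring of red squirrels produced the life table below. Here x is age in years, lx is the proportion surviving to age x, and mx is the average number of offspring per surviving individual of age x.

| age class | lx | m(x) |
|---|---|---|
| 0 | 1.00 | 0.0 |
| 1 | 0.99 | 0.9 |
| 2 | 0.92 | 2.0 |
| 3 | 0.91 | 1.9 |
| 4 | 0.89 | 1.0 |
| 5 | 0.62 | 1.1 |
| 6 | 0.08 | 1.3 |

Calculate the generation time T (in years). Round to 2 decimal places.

lx·mx: 0, 0.891, 1.84, 1.729, 0.89, 0.682, 0.104 → R0 = 6.136
x·lx·mx: 0, 0.891, 3.68, 5.187, 3.56, 3.41, 0.624 → Σ = 17.352
T = 17.352 / 6.136 = 2.827901… → 2.83

2.83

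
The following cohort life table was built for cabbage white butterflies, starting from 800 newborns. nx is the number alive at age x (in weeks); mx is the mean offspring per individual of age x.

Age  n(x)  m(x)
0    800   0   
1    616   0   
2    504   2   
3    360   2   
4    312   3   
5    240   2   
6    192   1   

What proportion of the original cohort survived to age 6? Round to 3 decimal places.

0.240

l_6 = n_6/n_0 = 192/800 = 0.24 → 0.240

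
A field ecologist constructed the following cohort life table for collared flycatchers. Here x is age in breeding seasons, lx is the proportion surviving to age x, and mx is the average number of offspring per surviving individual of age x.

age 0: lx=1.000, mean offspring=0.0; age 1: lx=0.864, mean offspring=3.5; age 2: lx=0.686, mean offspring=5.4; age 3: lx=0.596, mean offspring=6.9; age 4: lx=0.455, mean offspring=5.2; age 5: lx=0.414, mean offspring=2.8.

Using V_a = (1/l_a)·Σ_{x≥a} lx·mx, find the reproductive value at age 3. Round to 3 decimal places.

12.815

lx·mx for x ≥ 3: 4.1124, 2.366, 1.1592 → sum = 7.6376
V_3 = 7.6376 / l_3 = 7.6376 / 0.596 = 12.814765… → 12.815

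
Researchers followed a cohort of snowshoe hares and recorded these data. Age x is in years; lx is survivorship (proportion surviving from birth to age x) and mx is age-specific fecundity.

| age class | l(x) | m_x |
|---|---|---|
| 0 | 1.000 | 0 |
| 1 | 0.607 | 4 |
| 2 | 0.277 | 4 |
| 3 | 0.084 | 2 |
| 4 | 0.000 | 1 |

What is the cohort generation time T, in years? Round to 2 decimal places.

1.39

lx·mx: 0, 2.428, 1.108, 0.168, 0 → R0 = 3.704
x·lx·mx: 0, 2.428, 2.216, 0.504, 0 → Σ = 5.148
T = 5.148 / 3.704 = 1.389849… → 1.39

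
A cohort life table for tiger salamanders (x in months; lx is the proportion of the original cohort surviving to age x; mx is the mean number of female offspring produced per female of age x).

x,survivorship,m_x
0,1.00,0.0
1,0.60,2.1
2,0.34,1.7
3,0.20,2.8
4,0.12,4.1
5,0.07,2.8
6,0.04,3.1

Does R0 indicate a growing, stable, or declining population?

growing

R0 = Σ lx·mx = 0 + 1.26 + 0.578 + 0.56 + 0.492 + 0.196 + 0.124 = 3.21
R0 > 1, so the population is growing.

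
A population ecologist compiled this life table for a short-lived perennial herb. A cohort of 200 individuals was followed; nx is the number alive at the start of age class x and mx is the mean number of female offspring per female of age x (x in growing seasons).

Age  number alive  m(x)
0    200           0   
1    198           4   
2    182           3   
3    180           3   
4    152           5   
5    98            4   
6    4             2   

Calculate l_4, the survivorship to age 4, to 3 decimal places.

l_4 = n_4/n_0 = 152/200 = 0.76 → 0.760

0.760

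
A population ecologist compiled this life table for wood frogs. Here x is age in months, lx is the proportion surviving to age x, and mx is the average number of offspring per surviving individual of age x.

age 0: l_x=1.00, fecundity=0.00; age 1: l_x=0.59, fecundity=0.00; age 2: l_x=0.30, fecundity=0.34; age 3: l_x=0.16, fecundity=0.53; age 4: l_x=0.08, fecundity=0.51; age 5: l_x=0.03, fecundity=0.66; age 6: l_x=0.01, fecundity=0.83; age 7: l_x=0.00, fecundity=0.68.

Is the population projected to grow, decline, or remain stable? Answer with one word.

declining

R0 = Σ lx·mx = 0 + 0 + 0.102 + 0.0848 + 0.0408 + 0.0198 + 0.0083 + 0 = 0.2557
R0 < 1, so the population is declining.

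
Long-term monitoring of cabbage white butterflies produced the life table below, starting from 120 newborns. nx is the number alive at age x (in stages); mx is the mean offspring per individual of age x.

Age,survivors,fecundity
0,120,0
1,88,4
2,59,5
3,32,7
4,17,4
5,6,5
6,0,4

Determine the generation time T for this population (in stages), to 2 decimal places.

2.10

lx = nx/n0 = nx/120: 1, 0.73333…, 0.49167…, 0.26667…, 0.14167…, 0.05, 0
lx·mx: 0, 2.933333…, 2.458333…, 1.866667…, 0.566667…, 0.25, 0 → R0 = 8.075…
x·lx·mx: 0, 2.933333…, 4.916667…, 5.6…, 2.266667…, 1.25, 0 → Σ = 16.966667…
T = 16.966667… / 8.075… = 2.101135… → 2.10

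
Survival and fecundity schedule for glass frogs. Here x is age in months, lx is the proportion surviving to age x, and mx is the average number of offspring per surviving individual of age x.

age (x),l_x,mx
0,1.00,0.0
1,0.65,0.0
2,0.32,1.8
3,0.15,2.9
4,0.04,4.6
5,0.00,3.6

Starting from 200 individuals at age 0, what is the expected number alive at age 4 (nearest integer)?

Expected survivors = N0 · l_4 = 200 × 0.04 = 8 → 8

8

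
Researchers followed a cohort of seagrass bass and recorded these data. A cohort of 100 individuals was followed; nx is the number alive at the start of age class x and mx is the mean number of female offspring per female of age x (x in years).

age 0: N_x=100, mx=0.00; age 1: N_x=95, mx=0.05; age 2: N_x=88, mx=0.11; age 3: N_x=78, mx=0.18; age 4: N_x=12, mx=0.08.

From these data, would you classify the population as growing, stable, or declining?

declining

lx = nx/n0 = nx/100: 1, 0.95, 0.88, 0.78, 0.12
R0 = Σ lx·mx = 0 + 0.0475 + 0.0968 + 0.1404 + 0.0096 = 0.2943
R0 < 1, so the population is declining.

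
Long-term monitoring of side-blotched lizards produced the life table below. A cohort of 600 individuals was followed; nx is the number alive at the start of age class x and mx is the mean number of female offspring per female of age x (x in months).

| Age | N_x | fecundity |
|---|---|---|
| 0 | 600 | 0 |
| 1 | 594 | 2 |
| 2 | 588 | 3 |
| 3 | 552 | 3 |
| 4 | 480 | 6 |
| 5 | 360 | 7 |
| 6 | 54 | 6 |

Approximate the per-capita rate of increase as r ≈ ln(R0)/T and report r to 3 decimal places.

lx = nx/n0 = nx/600: 1, 0.99, 0.98, 0.92, 0.8, 0.6, 0.09
R0 = Σ lx·mx = 0 + 1.98 + 2.94 + 2.76 + 4.8 + 4.2 + 0.54 = 17.22
Σ x·lx·mx = 59.58; T = 59.58/17.22 = 3.45993…
r ≈ ln(R0)/T = ln(17.22)/3.45993… = 0.82258… → 0.823

0.823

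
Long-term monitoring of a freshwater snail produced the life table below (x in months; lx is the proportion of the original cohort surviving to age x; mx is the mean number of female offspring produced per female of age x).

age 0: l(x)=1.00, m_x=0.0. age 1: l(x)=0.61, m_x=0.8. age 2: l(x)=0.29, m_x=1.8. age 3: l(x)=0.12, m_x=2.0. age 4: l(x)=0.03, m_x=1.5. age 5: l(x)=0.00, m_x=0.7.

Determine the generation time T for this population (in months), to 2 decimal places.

1.88

lx·mx: 0, 0.488, 0.522, 0.24, 0.045, 0 → R0 = 1.295
x·lx·mx: 0, 0.488, 1.044, 0.72, 0.18, 0 → Σ = 2.432
T = 2.432 / 1.295 = 1.877992… → 1.88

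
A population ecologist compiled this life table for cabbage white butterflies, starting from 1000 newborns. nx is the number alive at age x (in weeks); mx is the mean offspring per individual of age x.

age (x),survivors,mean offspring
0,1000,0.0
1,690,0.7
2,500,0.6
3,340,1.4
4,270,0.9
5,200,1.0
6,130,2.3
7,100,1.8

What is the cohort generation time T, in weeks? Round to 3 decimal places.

3.456

lx = nx/n0 = nx/1000: 1, 0.69, 0.5, 0.34, 0.27, 0.2, 0.13, 0.1
lx·mx: 0, 0.483, 0.3, 0.476, 0.243, 0.2, 0.299, 0.18 → R0 = 2.181
x·lx·mx: 0, 0.483, 0.6, 1.428, 0.972, 1, 1.794, 1.26 → Σ = 7.537
T = 7.537 / 2.181 = 3.455754… → 3.456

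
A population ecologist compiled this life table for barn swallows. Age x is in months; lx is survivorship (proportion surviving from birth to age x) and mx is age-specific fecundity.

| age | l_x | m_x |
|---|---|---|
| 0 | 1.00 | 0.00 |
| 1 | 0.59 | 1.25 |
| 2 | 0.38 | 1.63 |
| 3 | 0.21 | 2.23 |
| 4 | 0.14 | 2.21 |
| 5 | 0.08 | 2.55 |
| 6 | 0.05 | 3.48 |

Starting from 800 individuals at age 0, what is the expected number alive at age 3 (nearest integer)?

Expected survivors = N0 · l_3 = 800 × 0.21 = 168 → 168

168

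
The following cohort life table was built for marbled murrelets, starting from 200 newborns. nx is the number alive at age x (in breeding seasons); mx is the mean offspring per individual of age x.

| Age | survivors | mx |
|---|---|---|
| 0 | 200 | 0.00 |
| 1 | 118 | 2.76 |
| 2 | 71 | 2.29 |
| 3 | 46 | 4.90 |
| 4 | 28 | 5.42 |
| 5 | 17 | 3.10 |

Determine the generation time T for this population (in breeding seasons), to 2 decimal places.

2.39

lx = nx/n0 = nx/200: 1, 0.59, 0.355, 0.23, 0.14, 0.085
lx·mx: 0, 1.6284, 0.81295, 1.127, 0.7588, 0.2635 → R0 = 4.59065
x·lx·mx: 0, 1.6284, 1.6259, 3.381, 3.0352, 1.3175 → Σ = 10.988
T = 10.988 / 4.59065 = 2.393561… → 2.39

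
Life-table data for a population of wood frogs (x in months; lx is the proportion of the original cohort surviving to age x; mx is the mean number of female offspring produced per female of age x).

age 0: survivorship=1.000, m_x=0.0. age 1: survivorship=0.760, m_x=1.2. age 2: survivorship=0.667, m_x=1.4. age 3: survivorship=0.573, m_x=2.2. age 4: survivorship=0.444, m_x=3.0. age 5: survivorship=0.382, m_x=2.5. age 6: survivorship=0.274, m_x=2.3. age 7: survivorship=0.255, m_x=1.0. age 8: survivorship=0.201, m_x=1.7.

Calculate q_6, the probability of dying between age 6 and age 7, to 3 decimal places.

q_6 = (l_6 − l_7) / l_6 = (0.274 − 0.255) / 0.274
     = 0.019 / 0.274 = 0.069343… → 0.069

0.069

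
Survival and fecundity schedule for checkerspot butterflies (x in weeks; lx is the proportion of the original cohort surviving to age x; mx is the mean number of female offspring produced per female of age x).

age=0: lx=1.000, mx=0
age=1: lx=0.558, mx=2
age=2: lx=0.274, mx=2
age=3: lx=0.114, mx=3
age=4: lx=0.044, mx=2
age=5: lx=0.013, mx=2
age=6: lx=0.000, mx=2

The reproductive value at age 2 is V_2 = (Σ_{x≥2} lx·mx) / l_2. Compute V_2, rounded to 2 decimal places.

lx·mx for x ≥ 2: 0.548, 0.342, 0.088, 0.026, 0 → sum = 1.004
V_2 = 1.004 / l_2 = 1.004 / 0.274 = 3.664234… → 3.66

3.66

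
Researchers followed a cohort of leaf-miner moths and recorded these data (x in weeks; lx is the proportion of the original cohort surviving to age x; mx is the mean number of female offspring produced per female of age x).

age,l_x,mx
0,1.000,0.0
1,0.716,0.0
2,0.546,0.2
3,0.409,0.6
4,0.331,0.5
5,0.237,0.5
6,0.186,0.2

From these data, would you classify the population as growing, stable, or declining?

R0 = Σ lx·mx = 0 + 0 + 0.1092 + 0.2454 + 0.1655 + 0.1185 + 0.0372 = 0.6758
R0 < 1, so the population is declining.

declining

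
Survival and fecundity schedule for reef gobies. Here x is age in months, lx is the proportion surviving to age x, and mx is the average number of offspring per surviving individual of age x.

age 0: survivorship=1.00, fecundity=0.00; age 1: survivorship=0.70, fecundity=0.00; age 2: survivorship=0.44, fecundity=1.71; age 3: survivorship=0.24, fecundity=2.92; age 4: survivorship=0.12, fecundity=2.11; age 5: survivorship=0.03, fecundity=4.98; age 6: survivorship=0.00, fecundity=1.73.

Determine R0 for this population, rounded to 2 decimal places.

1.86

lx·mx by age: 0, 0, 0.7524, 0.7008, 0.2532, 0.1494, 0
R0 = Σ lx·mx = 1.8558 → 1.86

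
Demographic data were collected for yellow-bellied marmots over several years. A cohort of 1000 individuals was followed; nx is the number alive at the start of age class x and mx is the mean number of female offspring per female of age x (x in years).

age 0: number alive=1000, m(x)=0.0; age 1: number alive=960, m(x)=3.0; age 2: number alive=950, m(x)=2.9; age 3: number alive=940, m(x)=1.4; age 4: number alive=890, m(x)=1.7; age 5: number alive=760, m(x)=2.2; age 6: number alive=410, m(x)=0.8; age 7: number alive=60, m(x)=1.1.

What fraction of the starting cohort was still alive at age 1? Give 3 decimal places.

0.960

l_1 = n_1/n_0 = 960/1000 = 0.96 → 0.960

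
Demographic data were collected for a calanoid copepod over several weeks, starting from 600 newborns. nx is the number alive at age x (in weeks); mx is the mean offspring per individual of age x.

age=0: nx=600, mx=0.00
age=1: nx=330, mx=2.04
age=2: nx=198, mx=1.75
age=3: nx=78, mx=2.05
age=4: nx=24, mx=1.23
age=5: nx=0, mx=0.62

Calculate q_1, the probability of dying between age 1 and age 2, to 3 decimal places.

0.400

lx = nx/n0 = nx/600: 1, 0.55, 0.33, 0.13, 0.04, 0
q_1 = (l_1 − l_2) / l_1 = (0.55 − 0.33) / 0.55
     = 0.22 / 0.55 = 0.4 → 0.400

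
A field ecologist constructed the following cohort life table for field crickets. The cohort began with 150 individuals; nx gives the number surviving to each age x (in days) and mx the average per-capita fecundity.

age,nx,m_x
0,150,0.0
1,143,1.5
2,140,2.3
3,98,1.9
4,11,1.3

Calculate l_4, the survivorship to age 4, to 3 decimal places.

0.073

l_4 = n_4/n_0 = 11/150 = 0.073333… → 0.073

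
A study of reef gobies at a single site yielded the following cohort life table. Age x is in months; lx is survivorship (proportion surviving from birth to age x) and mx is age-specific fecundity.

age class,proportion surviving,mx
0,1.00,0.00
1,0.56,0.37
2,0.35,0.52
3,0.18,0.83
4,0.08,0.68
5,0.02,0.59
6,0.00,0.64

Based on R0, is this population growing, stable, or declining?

R0 = Σ lx·mx = 0 + 0.2072 + 0.182 + 0.1494 + 0.0544 + 0.0118 + 0 = 0.6048
R0 < 1, so the population is declining.

declining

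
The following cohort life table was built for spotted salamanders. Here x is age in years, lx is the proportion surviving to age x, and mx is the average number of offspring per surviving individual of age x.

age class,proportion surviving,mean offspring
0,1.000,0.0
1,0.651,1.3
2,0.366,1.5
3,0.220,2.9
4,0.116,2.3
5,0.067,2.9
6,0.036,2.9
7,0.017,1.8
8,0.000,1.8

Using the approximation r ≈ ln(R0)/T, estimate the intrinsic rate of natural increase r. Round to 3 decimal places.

R0 = Σ lx·mx = 0 + 0.8463 + 0.549 + 0.638 + 0.2668 + 0.1943 + 0.1044 + 0.0306 + 0 = 2.6294
Σ x·lx·mx = 6.7376; T = 6.7376/2.6294 = 2.56241…
r ≈ ln(R0)/T = ln(2.6294)/2.56241… = 0.37728… → 0.377

0.377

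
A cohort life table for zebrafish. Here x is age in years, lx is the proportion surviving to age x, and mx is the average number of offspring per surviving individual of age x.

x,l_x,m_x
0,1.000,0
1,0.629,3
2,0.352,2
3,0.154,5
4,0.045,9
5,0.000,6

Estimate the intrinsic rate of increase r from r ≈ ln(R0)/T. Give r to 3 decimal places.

0.691

R0 = Σ lx·mx = 0 + 1.887 + 0.704 + 0.77 + 0.405 + 0 = 3.766
Σ x·lx·mx = 7.225; T = 7.225/3.766 = 1.91848…
r ≈ ln(R0)/T = ln(3.766)/1.91848… = 0.69118… → 0.691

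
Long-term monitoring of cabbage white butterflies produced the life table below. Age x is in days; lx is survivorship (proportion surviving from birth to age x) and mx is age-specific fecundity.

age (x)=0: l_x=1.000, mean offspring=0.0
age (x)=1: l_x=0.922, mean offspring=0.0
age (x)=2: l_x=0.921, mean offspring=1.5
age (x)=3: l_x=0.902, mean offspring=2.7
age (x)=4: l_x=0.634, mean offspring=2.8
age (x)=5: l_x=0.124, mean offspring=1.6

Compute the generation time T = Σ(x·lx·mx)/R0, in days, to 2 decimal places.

lx·mx: 0, 0, 1.3815, 2.4354, 1.7752, 0.1984 → R0 = 5.7905
x·lx·mx: 0, 0, 2.763, 7.3062, 7.1008, 0.992 → Σ = 18.162
T = 18.162 / 5.7905 = 3.136517… → 3.14

3.14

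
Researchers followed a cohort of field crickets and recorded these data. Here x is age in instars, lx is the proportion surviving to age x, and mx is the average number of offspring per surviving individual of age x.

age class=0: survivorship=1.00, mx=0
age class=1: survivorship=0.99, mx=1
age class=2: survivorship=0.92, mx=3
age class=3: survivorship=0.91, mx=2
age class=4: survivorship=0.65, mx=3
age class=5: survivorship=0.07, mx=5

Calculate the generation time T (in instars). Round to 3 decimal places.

2.734

lx·mx: 0, 0.99, 2.76, 1.82, 1.95, 0.35 → R0 = 7.87
x·lx·mx: 0, 0.99, 5.52, 5.46, 7.8, 1.75 → Σ = 21.52
T = 21.52 / 7.87 = 2.734435… → 2.734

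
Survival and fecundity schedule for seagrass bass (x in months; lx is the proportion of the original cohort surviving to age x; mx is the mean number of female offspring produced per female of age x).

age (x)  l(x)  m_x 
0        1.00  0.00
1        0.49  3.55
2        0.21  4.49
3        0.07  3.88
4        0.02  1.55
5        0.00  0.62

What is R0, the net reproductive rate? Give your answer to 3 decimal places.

lx·mx by age: 0, 1.7395, 0.9429, 0.2716, 0.031, 0
R0 = Σ lx·mx = 2.985 → 2.985

2.985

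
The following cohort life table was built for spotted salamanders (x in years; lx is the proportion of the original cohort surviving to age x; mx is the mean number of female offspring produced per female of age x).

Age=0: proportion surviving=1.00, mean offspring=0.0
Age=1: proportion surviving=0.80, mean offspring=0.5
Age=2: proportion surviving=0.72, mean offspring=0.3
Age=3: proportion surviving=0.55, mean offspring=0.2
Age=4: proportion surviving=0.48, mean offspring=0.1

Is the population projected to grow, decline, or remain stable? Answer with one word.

declining

R0 = Σ lx·mx = 0 + 0.4 + 0.216 + 0.11 + 0.048 = 0.774
R0 < 1, so the population is declining.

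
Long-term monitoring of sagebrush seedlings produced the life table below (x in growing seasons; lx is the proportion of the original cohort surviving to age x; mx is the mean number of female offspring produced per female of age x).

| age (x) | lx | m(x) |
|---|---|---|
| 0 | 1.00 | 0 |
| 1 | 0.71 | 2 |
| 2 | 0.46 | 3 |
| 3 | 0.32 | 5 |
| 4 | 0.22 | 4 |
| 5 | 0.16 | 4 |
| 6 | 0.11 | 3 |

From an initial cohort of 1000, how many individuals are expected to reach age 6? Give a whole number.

110

Expected survivors = N0 · l_6 = 1000 × 0.11 = 110 → 110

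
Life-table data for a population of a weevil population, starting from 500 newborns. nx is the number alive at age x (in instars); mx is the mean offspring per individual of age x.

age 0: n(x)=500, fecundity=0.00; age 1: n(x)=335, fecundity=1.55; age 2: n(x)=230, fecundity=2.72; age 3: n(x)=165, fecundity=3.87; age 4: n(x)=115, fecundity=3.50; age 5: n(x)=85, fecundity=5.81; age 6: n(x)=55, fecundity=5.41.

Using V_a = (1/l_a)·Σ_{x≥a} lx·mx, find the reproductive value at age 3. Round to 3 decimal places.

lx = nx/n0 = nx/500: 1, 0.67, 0.46, 0.33, 0.23, 0.17, 0.11
lx·mx for x ≥ 3: 1.2771, 0.805, 0.9877, 0.5951 → sum = 3.6649
V_3 = 3.6649 / l_3 = 3.6649 / 0.33 = 11.105758… → 11.106

11.106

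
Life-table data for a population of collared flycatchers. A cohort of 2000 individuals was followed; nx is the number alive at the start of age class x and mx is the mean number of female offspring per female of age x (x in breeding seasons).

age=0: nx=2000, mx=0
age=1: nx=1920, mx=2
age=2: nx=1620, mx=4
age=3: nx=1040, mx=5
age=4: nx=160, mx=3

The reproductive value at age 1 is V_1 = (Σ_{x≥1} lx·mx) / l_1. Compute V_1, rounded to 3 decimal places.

lx = nx/n0 = nx/2000: 1, 0.96, 0.81, 0.52, 0.08
lx·mx for x ≥ 1: 1.92, 3.24, 2.6, 0.24 → sum = 8
V_1 = 8 / l_1 = 8 / 0.96 = 8.333333… → 8.333

8.333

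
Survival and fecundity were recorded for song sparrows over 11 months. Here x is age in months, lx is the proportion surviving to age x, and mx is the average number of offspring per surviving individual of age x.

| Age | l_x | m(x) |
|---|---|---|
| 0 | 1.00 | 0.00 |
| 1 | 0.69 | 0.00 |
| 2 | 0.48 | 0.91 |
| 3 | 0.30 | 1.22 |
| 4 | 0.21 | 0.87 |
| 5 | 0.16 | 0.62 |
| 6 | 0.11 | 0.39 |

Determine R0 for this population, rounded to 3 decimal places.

lx·mx by age: 0, 0, 0.4368, 0.366, 0.1827, 0.0992, 0.0429
R0 = Σ lx·mx = 1.1276 → 1.128

1.128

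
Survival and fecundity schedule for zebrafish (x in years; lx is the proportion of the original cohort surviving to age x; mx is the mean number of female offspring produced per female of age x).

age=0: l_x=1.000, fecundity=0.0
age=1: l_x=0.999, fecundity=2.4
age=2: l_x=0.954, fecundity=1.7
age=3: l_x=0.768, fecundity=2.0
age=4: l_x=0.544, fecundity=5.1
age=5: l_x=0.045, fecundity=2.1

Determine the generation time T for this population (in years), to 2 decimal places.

2.59

lx·mx: 0, 2.3976, 1.6218, 1.536, 2.7744, 0.0945 → R0 = 8.4243
x·lx·mx: 0, 2.3976, 3.2436, 4.608, 11.0976, 0.4725 → Σ = 21.8193
T = 21.8193 / 8.4243 = 2.590043… → 2.59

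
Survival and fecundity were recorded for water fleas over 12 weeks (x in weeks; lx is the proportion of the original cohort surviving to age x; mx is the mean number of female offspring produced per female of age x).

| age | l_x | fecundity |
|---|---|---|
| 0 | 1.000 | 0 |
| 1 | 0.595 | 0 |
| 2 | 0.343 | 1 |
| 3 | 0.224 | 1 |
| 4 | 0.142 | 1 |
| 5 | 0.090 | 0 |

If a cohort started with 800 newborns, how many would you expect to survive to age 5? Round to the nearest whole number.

72

Expected survivors = N0 · l_5 = 800 × 0.090 = 72 → 72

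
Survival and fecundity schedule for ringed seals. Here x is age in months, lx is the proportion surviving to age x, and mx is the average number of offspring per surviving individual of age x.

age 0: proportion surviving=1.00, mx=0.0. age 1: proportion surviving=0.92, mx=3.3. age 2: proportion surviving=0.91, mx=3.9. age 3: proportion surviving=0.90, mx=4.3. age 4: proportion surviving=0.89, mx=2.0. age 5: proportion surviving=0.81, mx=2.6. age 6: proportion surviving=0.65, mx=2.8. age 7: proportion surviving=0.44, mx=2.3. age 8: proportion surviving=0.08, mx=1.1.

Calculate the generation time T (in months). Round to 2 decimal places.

lx·mx: 0, 3.036, 3.549, 3.87, 1.78, 2.106, 1.82, 1.012, 0.088 → R0 = 17.261
x·lx·mx: 0, 3.036, 7.098, 11.61, 7.12, 10.53, 10.92, 7.084, 0.704 → Σ = 58.102
T = 58.102 / 17.261 = 3.366085… → 3.37

3.37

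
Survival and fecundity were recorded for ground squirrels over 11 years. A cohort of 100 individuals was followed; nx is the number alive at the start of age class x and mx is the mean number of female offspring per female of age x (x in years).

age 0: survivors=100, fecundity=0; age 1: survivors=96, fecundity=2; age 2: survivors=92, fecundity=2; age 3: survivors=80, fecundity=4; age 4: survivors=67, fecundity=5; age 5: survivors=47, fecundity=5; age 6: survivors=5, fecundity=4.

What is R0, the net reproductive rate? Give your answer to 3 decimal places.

lx = nx/n0 = nx/100: 1, 0.96, 0.92, 0.8, 0.67, 0.47, 0.05
lx·mx by age: 0, 1.92, 1.84, 3.2, 3.35, 2.35, 0.2
R0 = Σ lx·mx = 12.86 → 12.860

12.860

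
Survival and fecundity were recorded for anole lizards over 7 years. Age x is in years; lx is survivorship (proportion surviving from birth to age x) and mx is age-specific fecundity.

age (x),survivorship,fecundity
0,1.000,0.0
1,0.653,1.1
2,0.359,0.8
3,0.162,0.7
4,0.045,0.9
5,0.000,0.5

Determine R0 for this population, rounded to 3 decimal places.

lx·mx by age: 0, 0.7183, 0.2872, 0.1134, 0.0405, 0
R0 = Σ lx·mx = 1.1594 → 1.159

1.159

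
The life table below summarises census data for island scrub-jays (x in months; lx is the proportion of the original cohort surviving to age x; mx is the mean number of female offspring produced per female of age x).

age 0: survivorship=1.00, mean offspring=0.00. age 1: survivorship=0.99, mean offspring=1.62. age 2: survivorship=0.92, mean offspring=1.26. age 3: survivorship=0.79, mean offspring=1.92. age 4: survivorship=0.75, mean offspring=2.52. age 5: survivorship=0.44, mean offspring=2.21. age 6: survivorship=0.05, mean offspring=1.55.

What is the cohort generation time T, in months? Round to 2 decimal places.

lx·mx: 0, 1.6038, 1.1592, 1.5168, 1.89, 0.9724, 0.0775 → R0 = 7.2197
x·lx·mx: 0, 1.6038, 2.3184, 4.5504, 7.56, 4.862, 0.465 → Σ = 21.3596
T = 21.3596 / 7.2197 = 2.958516… → 2.96

2.96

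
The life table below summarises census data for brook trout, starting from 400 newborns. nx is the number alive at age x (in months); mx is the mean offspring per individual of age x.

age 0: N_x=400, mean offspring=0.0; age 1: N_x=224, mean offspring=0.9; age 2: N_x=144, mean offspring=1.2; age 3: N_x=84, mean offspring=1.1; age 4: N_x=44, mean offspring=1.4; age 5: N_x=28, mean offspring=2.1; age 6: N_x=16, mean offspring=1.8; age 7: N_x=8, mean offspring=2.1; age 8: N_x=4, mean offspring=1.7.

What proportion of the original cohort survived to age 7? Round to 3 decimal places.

l_7 = n_7/n_0 = 8/400 = 0.02 → 0.020

0.020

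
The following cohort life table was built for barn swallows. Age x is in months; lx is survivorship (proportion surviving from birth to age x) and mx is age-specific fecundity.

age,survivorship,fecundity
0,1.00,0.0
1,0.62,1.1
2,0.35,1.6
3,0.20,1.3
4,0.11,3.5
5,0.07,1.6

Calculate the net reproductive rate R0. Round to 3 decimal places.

1.999

lx·mx by age: 0, 0.682, 0.56, 0.26, 0.385, 0.112
R0 = Σ lx·mx = 1.999 → 1.999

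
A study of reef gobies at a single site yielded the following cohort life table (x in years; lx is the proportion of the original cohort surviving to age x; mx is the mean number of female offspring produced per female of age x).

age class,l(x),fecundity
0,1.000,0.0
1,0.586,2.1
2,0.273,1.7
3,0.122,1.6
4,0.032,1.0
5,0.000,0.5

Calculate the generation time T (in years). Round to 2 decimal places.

1.49

lx·mx: 0, 1.2306, 0.4641, 0.1952, 0.032, 0 → R0 = 1.9219
x·lx·mx: 0, 1.2306, 0.9282, 0.5856, 0.128, 0 → Σ = 2.8724
T = 2.8724 / 1.9219 = 1.494563… → 1.49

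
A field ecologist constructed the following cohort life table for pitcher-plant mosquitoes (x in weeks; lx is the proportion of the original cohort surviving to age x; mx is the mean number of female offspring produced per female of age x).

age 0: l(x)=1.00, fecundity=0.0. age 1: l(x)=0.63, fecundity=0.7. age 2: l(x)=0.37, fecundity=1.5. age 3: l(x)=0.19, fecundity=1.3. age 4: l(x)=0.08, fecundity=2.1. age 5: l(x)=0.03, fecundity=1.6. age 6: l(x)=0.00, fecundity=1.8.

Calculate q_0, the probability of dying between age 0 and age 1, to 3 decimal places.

0.370

q_0 = (l_0 − l_1) / l_0 = (1 − 0.63) / 1
     = 0.37 / 1 = 0.37 → 0.370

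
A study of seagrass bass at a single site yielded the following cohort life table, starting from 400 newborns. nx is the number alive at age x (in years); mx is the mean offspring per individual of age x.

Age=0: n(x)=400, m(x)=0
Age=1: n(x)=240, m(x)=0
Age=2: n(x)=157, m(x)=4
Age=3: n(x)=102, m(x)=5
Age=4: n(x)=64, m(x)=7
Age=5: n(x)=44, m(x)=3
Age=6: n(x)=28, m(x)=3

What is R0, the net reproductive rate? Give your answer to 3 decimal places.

4.505

lx = nx/n0 = nx/400: 1, 0.6, 0.3925, 0.255, 0.16, 0.11, 0.07
lx·mx by age: 0, 0, 1.57, 1.275, 1.12, 0.33, 0.21
R0 = Σ lx·mx = 4.505 → 4.505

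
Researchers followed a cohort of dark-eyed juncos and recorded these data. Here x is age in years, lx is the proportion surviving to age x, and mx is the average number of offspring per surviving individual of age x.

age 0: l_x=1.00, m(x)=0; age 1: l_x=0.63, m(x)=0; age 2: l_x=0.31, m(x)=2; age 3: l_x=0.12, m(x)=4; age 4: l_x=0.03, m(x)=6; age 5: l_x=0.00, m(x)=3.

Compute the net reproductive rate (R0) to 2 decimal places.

lx·mx by age: 0, 0, 0.62, 0.48, 0.18, 0
R0 = Σ lx·mx = 1.28 → 1.28

1.28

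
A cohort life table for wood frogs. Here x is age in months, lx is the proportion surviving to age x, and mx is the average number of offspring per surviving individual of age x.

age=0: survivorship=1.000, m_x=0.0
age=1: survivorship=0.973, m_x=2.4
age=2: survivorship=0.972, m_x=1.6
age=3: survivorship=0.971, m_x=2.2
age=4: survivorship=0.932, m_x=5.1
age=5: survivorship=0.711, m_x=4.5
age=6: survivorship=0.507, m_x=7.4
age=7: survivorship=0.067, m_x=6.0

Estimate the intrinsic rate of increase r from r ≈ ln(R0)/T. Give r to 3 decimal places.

R0 = Σ lx·mx = 0 + 2.3352 + 1.5552 + 2.1362 + 4.7532 + 3.1995 + 3.7518 + 0.402 = 18.1331
Σ x·lx·mx = 72.1893; T = 72.1893/18.1331 = 3.98108…
r ≈ ln(R0)/T = ln(18.1331)/3.98108… = 0.72788… → 0.728

0.728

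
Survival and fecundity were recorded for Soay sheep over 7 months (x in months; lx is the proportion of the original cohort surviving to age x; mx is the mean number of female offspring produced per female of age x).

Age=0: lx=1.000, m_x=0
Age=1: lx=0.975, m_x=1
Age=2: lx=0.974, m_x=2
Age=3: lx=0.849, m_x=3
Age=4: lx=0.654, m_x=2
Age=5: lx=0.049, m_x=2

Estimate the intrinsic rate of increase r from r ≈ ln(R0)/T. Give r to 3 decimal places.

R0 = Σ lx·mx = 0 + 0.975 + 1.948 + 2.547 + 1.308 + 0.098 = 6.876
Σ x·lx·mx = 18.234; T = 18.234/6.876 = 2.65183…
r ≈ ln(R0)/T = ln(6.876)/2.65183… = 0.72706… → 0.727

0.727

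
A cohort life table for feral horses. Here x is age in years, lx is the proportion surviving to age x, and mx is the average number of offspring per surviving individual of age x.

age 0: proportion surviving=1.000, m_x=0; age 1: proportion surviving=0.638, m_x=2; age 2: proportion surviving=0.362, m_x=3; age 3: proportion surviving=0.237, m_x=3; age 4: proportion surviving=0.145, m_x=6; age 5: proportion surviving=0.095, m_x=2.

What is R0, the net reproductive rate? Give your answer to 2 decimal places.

4.13

lx·mx by age: 0, 1.276, 1.086, 0.711, 0.87, 0.19
R0 = Σ lx·mx = 4.133 → 4.13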